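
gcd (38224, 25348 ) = 4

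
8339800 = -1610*(- 5180) 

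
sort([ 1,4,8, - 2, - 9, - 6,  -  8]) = [ - 9,- 8, - 6 ,-2, 1,  4,8]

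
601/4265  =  601/4265=0.14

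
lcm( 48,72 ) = 144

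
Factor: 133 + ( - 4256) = - 7^1*19^1 * 31^1=- 4123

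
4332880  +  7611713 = 11944593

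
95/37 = 2+21/37 = 2.57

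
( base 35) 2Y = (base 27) 3N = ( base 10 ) 104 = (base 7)206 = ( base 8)150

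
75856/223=340 + 36/223 = 340.16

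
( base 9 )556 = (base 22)KG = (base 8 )710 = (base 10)456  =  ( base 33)dr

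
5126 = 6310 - 1184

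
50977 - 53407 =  - 2430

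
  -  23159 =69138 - 92297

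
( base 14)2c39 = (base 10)7891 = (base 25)cfg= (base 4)1323103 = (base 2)1111011010011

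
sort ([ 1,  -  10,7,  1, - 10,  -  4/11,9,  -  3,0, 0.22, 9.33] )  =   [ - 10, -10, - 3,- 4/11,0,0.22,1,  1,7,  9,9.33]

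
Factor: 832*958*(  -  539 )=- 429613184 = - 2^7 * 7^2*11^1 * 13^1*479^1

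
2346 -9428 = - 7082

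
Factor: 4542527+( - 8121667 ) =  - 2^2*5^1*67^1*2671^1 = - 3579140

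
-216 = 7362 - 7578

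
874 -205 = 669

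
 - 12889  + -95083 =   -  107972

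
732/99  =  7+ 13/33 = 7.39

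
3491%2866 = 625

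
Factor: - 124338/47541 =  - 34/13 = -2^1*13^( - 1 )*17^1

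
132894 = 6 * 22149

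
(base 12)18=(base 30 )k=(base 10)20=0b10100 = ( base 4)110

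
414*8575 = 3550050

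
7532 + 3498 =11030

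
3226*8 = 25808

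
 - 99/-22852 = 99/22852 = 0.00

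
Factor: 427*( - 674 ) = -287798 = - 2^1*7^1*61^1*337^1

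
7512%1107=870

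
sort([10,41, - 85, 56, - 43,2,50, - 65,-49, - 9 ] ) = [  -  85, - 65, - 49, - 43, - 9, 2,10,  41,50  ,  56 ] 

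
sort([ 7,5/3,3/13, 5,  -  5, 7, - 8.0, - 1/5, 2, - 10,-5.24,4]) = [  -  10, - 8.0,- 5.24, - 5,-1/5,3/13, 5/3, 2,4, 5,7,7]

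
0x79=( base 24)51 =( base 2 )1111001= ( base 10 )121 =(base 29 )45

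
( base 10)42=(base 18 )26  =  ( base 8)52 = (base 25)1H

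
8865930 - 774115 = 8091815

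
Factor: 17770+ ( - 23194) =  - 2^4*3^1*113^1 = - 5424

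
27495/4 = 6873 + 3/4 = 6873.75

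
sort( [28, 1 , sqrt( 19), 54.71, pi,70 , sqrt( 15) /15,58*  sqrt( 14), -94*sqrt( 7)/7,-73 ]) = [-73 ,  -  94* sqrt ( 7) /7,sqrt( 15)/15,1, pi,sqrt(19 ), 28,54.71,70, 58*sqrt( 14)]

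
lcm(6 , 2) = 6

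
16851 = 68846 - 51995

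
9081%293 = 291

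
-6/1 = - 6 = - 6.00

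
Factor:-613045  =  -5^1 * 122609^1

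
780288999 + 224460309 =1004749308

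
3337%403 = 113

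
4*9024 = 36096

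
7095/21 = 337 + 6/7= 337.86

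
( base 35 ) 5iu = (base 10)6785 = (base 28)8I9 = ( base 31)71r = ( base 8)15201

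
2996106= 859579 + 2136527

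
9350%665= 40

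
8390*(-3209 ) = - 26923510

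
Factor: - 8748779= - 13^1*672983^1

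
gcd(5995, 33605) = 55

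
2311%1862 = 449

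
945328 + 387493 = 1332821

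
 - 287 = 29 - 316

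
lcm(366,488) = 1464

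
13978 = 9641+4337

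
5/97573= 5/97573= 0.00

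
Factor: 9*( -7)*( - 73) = 4599 = 3^2 * 7^1*73^1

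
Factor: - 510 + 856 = 2^1*173^1= 346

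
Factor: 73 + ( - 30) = 43  =  43^1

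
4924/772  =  1231/193 = 6.38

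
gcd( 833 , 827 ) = 1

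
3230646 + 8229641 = 11460287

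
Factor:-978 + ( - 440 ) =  - 2^1*709^1 = -  1418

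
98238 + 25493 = 123731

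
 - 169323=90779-260102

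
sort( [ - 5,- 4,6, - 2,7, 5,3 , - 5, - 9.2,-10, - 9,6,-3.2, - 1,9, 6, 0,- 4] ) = [ - 10, - 9.2,-9, - 5,  -  5, - 4, - 4, - 3.2,  -  2,-1,0,3,5, 6,6,6,  7,9]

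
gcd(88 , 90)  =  2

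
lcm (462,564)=43428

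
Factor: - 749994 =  - 2^1*3^1*7^2  *  2551^1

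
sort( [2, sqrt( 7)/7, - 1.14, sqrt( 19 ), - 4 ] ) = [ -4,  -  1.14, sqrt(7 ) /7 , 2, sqrt(19)]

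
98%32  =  2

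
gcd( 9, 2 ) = 1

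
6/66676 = 3/33338 = 0.00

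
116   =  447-331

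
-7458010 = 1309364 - 8767374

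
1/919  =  1/919 = 0.00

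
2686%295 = 31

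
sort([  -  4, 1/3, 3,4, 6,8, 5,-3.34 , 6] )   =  [ - 4, - 3.34,1/3, 3, 4,5, 6, 6,8]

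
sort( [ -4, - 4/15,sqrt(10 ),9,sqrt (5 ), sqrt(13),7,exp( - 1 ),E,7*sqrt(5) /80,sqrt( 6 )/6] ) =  [ - 4,  -  4/15,  7*sqrt (5 )/80,exp( - 1 ),sqrt( 6)/6  ,  sqrt( 5), E,sqrt(10 ), sqrt(13 ),7,9 ]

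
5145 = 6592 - 1447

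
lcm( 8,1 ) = 8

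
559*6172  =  3450148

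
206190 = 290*711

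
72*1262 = 90864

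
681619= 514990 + 166629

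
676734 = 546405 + 130329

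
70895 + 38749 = 109644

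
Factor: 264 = 2^3 * 3^1*11^1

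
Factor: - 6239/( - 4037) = 17/11 = 11^( - 1)*17^1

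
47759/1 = 47759 = 47759.00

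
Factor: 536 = 2^3 * 67^1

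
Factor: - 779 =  -19^1*41^1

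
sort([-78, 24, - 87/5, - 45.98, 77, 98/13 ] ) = [ - 78, - 45.98 , - 87/5, 98/13, 24 , 77 ] 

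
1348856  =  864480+484376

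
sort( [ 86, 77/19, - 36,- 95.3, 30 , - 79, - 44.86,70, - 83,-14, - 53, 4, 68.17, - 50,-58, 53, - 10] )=[ - 95.3, - 83, - 79, - 58, - 53, - 50 , - 44.86,- 36, - 14, - 10, 4, 77/19,30, 53, 68.17,70 , 86]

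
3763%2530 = 1233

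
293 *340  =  99620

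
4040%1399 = 1242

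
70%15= 10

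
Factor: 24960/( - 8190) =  - 2^6*3^( - 1)  *  7^ (  -  1 ) = - 64/21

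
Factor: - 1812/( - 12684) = 1/7 = 7^( - 1)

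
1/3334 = 1/3334 = 0.00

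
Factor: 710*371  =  263410 = 2^1*5^1*7^1*53^1*71^1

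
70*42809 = 2996630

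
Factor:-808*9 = -2^3*3^2*101^1 = -7272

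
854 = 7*122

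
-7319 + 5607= - 1712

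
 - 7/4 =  - 2 + 1/4 =- 1.75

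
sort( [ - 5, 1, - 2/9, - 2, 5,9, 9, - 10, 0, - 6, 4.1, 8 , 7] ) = [ - 10, - 6, - 5,- 2, - 2/9,0, 1, 4.1, 5,7,8, 9, 9]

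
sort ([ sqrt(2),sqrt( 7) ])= [ sqrt( 2),  sqrt(7) ]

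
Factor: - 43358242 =-2^1*251^1*86371^1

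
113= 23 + 90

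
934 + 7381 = 8315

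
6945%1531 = 821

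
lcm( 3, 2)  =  6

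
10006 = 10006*1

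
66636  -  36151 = 30485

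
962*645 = 620490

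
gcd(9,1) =1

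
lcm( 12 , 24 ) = 24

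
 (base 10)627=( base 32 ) JJ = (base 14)32b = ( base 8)1163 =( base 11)520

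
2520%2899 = 2520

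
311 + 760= 1071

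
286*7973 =2280278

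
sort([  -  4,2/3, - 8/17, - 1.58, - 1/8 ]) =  [ - 4, - 1.58,-8/17, - 1/8, 2/3] 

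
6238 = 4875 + 1363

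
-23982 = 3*(  -  7994) 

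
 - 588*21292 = -12519696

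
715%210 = 85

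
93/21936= 31/7312 = 0.00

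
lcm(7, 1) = 7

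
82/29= 82/29 = 2.83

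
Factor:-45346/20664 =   -  2^ (  -  2)*3^( - 2 )*79^1 = - 79/36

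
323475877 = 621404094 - 297928217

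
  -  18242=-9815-8427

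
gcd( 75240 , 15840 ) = 3960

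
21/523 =21/523 =0.04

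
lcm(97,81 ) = 7857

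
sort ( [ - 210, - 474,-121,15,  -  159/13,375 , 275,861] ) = [ - 474, - 210, - 121, - 159/13,  15, 275, 375 , 861] 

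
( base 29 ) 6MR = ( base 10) 5711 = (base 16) 164f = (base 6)42235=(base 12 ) 337B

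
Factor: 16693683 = 3^1*41^1*135721^1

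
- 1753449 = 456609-2210058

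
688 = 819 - 131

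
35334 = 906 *39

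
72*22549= 1623528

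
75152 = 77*976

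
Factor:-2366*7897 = - 2^1*7^1*13^2*53^1 * 149^1 = - 18684302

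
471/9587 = 471/9587= 0.05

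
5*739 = 3695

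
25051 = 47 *533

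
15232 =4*3808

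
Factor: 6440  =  2^3*5^1*7^1*23^1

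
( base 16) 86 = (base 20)6e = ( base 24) 5e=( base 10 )134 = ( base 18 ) 78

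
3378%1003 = 369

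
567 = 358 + 209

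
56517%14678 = 12483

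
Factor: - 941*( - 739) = 739^1* 941^1 =695399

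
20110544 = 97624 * 206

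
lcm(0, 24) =0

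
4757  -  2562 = 2195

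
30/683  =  30/683 = 0.04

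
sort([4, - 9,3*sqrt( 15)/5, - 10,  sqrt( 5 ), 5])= [  -  10, -9,sqrt(5), 3*sqrt( 15 )/5,4,5 ] 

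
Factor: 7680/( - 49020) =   -  128/817 =- 2^7*19^(-1 )*43^(-1)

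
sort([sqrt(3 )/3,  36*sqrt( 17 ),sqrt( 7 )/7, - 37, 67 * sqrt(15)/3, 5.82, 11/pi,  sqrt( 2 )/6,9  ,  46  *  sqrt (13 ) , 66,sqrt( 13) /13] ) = [ - 37  ,  sqrt( 2 )/6, sqrt(13)/13,sqrt (7) /7,sqrt( 3 )/3, 11/pi , 5.82,9,  66, 67*sqrt( 15)/3,36*sqrt(  17 ),46*sqrt(13 )]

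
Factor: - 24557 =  - 13^1*1889^1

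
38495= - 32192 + 70687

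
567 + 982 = 1549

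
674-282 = 392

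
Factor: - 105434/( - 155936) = 119/176 = 2^( -4) * 7^1*11^( - 1 )*17^1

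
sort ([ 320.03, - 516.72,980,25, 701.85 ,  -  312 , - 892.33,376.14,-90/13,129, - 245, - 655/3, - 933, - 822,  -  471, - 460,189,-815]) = [ - 933 ,-892.33, - 822, - 815, - 516.72 , - 471,-460, - 312, - 245, - 655/3, - 90/13, 25, 129,189,320.03,  376.14,701.85, 980 ] 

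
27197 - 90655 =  - 63458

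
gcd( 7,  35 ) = 7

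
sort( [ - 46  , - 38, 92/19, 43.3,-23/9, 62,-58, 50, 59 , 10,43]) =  [ - 58, - 46, - 38,-23/9, 92/19, 10, 43 , 43.3 , 50, 59,  62 ]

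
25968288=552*47044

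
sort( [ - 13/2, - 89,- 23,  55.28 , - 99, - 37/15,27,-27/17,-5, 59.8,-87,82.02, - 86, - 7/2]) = [  -  99,  -  89, - 87 ,-86,-23, - 13/2,- 5, - 7/2,  -  37/15, - 27/17,27, 55.28, 59.8, 82.02]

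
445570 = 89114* 5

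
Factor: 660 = 2^2 * 3^1* 5^1 *11^1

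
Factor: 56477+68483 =124960 =2^5*5^1 * 11^1*71^1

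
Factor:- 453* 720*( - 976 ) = 2^8 * 3^3*5^1*61^1*151^1  =  318332160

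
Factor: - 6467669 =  - 13^1 * 23^1*97^1*223^1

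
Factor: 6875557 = 13^1*167^1*3167^1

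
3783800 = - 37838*( - 100 )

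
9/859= 9/859 = 0.01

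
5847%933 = 249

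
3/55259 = 3/55259=0.00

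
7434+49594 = 57028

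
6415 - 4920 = 1495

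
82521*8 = 660168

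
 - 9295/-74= 125 + 45/74 = 125.61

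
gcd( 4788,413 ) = 7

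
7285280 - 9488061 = -2202781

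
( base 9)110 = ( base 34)2m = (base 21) 46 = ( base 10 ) 90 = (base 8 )132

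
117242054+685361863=802603917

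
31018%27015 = 4003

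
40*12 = 480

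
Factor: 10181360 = 2^4*5^1*7^1*18181^1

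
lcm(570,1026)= 5130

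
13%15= 13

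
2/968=1/484 = 0.00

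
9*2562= 23058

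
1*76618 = 76618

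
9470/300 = 31+17/30 = 31.57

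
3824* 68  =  260032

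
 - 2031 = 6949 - 8980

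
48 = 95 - 47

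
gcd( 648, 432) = 216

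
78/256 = 39/128 = 0.30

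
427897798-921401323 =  - 493503525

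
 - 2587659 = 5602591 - 8190250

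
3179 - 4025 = -846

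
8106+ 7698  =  15804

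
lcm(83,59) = 4897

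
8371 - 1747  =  6624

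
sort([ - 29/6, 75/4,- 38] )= [ - 38, - 29/6,  75/4 ]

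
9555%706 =377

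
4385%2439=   1946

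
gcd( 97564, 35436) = 4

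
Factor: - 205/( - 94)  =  2^ ( - 1)*5^1*41^1*47^(  -  1)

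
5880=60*98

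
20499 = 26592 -6093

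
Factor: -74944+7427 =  - 67517= - 107^1*631^1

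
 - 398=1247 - 1645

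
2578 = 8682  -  6104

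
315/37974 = 105/12658 =0.01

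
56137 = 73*769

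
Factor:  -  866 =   -  2^1*433^1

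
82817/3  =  27605  +  2/3 = 27605.67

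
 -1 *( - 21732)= 21732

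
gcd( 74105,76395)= 5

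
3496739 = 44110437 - 40613698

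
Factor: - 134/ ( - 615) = 2^1*3^( - 1)*5^(-1 )*41^( - 1)*67^1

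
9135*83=758205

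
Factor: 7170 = 2^1*3^1*5^1*239^1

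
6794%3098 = 598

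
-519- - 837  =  318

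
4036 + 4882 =8918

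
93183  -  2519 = 90664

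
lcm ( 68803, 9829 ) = 68803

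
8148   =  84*97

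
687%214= 45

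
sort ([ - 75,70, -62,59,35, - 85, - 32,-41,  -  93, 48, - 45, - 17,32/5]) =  [-93, - 85, - 75,-62, - 45, - 41 ,-32, - 17, 32/5 , 35, 48,59,70]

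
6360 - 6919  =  -559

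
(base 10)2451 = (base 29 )2qf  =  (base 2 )100110010011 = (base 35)201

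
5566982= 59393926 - 53826944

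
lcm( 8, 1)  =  8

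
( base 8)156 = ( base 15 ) 75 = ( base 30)3k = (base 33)3b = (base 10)110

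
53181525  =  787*67575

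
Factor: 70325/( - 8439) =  - 3^( - 1 ) *5^2 = -25/3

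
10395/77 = 135=135.00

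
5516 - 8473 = -2957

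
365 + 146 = 511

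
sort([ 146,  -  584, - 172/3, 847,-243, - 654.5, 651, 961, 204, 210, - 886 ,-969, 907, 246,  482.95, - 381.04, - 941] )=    [ - 969,-941, - 886, - 654.5, -584, - 381.04,-243, -172/3, 146, 204 , 210,246 , 482.95, 651,847,907, 961]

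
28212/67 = 421 +5/67 = 421.07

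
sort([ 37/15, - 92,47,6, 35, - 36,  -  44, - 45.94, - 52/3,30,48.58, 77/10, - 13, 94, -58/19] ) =[ - 92 , - 45.94, - 44, - 36, - 52/3, - 13,- 58/19,37/15,  6 , 77/10, 30, 35,  47 , 48.58 , 94]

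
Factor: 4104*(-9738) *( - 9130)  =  364878185760 = 2^5*3^5*5^1 * 11^1*19^1*83^1*541^1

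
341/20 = 341/20 = 17.05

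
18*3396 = 61128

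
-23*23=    - 529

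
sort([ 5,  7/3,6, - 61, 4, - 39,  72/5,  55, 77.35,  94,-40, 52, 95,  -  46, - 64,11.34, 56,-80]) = [ - 80, - 64, - 61,-46, - 40,-39, 7/3, 4,5,  6,11.34,72/5, 52, 55,56, 77.35,  94,95 ] 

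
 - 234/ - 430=117/215 = 0.54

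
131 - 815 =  - 684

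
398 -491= - 93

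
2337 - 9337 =  -  7000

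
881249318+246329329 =1127578647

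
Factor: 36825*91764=3379209300= 2^2*3^3*5^2 * 491^1*2549^1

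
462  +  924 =1386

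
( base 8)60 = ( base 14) 36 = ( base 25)1n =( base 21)26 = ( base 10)48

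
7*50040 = 350280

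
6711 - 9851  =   - 3140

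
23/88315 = 23/88315  =  0.00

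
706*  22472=15865232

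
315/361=315/361= 0.87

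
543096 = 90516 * 6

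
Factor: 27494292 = 2^2*3^1 * 7^2*19^1*23^1*107^1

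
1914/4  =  957/2  =  478.50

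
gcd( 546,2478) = 42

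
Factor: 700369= 263^1 * 2663^1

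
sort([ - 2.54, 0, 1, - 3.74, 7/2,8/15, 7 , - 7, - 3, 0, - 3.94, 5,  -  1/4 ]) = [ - 7, - 3.94, - 3.74,- 3,  -  2.54, - 1/4,0, 0,8/15, 1, 7/2, 5 , 7 ] 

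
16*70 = 1120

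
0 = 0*6915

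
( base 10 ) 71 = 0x47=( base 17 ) 43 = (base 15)4B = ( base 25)2l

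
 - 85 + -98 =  - 183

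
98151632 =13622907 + 84528725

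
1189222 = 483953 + 705269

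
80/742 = 40/371 = 0.11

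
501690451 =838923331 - 337232880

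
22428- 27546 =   -  5118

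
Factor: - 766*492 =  - 376872 = - 2^3*3^1*41^1 * 383^1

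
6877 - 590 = 6287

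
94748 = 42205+52543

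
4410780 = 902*4890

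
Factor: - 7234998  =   - 2^1*3^1 *331^1*3643^1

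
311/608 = 311/608 = 0.51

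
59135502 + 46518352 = 105653854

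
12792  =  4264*3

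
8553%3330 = 1893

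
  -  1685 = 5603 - 7288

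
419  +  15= 434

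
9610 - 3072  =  6538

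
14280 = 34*420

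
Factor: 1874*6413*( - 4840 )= - 58166936080 = - 2^4*5^1 * 11^4*53^1*937^1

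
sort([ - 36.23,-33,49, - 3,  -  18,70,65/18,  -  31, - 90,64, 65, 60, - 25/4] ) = [ - 90, - 36.23,  -  33, - 31,  -  18, - 25/4, - 3,65/18,49,60, 64, 65 , 70]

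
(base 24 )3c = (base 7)150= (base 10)84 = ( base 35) 2e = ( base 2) 1010100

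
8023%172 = 111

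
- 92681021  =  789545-93470566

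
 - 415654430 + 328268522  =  -87385908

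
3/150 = 1/50 = 0.02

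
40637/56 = 40637/56 =725.66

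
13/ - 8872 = - 1 + 8859/8872 = -0.00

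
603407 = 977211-373804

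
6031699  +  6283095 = 12314794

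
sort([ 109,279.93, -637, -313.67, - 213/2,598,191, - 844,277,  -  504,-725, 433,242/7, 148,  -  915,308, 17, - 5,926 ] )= [ - 915, - 844 , - 725,-637, - 504, - 313.67 ,-213/2, - 5,17, 242/7 , 109,148,191,277, 279.93, 308,433 , 598,926 ]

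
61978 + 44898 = 106876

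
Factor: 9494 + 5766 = 2^2 * 5^1 * 7^1*109^1 = 15260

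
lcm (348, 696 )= 696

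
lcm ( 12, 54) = 108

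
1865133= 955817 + 909316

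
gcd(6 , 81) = 3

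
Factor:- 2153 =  - 2153^1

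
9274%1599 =1279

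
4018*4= 16072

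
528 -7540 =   -  7012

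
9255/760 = 1851/152 = 12.18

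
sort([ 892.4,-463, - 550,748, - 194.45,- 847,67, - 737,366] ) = [ - 847, - 737, - 550 ,  -  463, - 194.45,  67,366, 748,892.4 ] 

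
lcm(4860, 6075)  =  24300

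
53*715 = 37895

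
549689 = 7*78527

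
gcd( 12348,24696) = 12348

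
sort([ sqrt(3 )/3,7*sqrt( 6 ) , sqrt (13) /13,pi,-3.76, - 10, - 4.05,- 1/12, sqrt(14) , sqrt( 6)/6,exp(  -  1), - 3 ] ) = [ -10,  -  4.05,- 3.76, - 3, - 1/12,  sqrt(13) /13, exp(  -  1 ),sqrt ( 6)/6, sqrt(3)/3,pi,sqrt( 14), 7*sqrt(6) ] 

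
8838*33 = 291654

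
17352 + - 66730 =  - 49378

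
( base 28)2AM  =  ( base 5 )24440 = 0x74e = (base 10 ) 1870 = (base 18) 5DG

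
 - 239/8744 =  - 1+ 8505/8744 = -  0.03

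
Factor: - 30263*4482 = - 135638766 = -2^1*3^3 * 53^1*  83^1 * 571^1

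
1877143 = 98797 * 19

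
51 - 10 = 41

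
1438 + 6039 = 7477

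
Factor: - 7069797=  - 3^2*7^1*293^1*383^1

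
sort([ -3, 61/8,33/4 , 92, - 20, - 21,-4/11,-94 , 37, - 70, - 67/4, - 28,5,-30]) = [ - 94, - 70, - 30, - 28, - 21 ,  -  20 , - 67/4,-3, - 4/11,5,61/8,33/4,37, 92]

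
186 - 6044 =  - 5858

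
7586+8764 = 16350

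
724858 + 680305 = 1405163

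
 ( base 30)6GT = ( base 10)5909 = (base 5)142114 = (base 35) 4st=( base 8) 13425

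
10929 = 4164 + 6765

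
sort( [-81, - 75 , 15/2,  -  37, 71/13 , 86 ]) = [  -  81, -75,- 37, 71/13 , 15/2, 86 ]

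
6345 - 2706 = 3639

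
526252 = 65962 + 460290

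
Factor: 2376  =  2^3*3^3 * 11^1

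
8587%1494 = 1117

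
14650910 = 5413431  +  9237479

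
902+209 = 1111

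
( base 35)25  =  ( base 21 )3c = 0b1001011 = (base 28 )2J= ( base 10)75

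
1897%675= 547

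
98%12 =2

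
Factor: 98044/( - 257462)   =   - 254/667 = - 2^1*23^(-1)*29^( - 1 )*127^1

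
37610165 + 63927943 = 101538108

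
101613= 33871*3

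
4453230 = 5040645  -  587415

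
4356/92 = 1089/23 = 47.35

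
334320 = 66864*5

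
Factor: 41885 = 5^1*8377^1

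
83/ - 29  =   - 83/29=- 2.86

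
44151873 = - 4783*(- 9231)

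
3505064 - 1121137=2383927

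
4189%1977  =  235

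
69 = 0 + 69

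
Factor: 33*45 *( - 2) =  - 2970 = - 2^1*3^3*5^1 *11^1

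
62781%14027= 6673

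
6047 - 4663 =1384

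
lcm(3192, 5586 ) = 22344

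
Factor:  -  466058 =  - 2^1*199^1*1171^1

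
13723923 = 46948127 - 33224204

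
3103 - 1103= 2000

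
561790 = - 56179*( - 10)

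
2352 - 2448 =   -  96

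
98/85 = 1+13/85 = 1.15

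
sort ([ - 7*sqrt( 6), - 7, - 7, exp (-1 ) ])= [ - 7*sqrt ( 6),-7, - 7, exp( - 1 )]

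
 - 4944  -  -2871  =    -  2073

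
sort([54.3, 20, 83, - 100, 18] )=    [ - 100,18, 20,  54.3, 83 ]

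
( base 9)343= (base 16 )11a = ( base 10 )282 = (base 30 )9C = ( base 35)82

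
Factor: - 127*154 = -19558 = - 2^1*7^1 * 11^1 *127^1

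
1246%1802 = 1246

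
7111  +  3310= 10421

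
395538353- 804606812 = -409068459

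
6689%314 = 95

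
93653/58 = 1614 + 41/58 =1614.71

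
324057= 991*327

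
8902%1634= 732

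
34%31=3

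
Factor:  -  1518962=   -  2^1 * 29^1*26189^1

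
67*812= 54404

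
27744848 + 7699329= 35444177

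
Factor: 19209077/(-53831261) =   -  11^(-1 )*1423^1* 13499^1*4893751^( - 1)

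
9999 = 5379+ 4620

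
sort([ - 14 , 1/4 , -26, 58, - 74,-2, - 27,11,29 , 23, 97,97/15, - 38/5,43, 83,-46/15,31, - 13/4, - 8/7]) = [-74, - 27, - 26, - 14, - 38/5,  -  13/4, - 46/15 , - 2, -8/7, 1/4,97/15,11,23,29,31, 43 , 58,  83 , 97 ]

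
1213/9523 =1213/9523 =0.13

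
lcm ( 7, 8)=56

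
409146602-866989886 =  - 457843284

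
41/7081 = 41/7081 =0.01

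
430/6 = 215/3 = 71.67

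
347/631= 347/631 = 0.55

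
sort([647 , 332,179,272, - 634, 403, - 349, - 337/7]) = [ - 634,-349, - 337/7,179,272,332,403,647 ]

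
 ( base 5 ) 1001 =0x7E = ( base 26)4m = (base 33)3R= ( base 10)126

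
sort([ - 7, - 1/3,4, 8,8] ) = [ - 7, - 1/3,4,8,8 ] 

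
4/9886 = 2/4943 = 0.00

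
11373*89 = 1012197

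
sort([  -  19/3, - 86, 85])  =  [-86,-19/3 , 85]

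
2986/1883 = 2986/1883 = 1.59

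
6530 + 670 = 7200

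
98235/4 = 98235/4 = 24558.75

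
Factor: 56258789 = 2543^1 *22123^1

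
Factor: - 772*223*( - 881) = 2^2*193^1*223^1*881^1 = 151669436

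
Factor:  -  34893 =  - 3^2*3877^1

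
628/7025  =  628/7025 = 0.09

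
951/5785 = 951/5785 = 0.16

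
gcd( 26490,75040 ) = 10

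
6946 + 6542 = 13488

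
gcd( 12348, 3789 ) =9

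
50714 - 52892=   -2178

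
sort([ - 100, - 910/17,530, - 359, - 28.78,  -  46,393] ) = [  -  359,-100,-910/17, - 46,- 28.78, 393, 530]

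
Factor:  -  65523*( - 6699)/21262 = 438938577/21262 = 2^(-1)*3^2 * 7^1*11^1*29^1*10631^( - 1)*21841^1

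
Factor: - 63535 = - 5^1*97^1 *131^1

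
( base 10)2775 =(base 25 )4B0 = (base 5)42100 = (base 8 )5327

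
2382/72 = 397/12 = 33.08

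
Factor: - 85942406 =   -  2^1 * 11^1*3906473^1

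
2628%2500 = 128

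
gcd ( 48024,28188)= 1044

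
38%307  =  38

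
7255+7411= 14666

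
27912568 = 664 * 42037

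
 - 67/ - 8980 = 67/8980 = 0.01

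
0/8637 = 0 = 0.00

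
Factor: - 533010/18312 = -815/28 = - 2^(-2) *5^1 * 7^( - 1) * 163^1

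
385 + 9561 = 9946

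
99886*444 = 44349384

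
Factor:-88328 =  - 2^3*61^1*181^1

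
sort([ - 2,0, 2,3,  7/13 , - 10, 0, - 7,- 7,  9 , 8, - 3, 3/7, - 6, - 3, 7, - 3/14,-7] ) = [ - 10, - 7, - 7, - 7, - 6, - 3, -3,  -  2,-3/14, 0 , 0, 3/7,7/13, 2, 3, 7, 8, 9 ] 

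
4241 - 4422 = -181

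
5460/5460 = 1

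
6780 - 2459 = 4321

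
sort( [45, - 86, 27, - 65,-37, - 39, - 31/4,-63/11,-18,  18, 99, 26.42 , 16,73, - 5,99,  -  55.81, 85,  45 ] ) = [ - 86, - 65, - 55.81, - 39, - 37, - 18, - 31/4, - 63/11, - 5,16  ,  18, 26.42,27, 45,45, 73, 85  ,  99, 99] 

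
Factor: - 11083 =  - 11083^1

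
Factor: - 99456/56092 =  - 672/379 = - 2^5*3^1*7^1*379^ ( - 1 ) 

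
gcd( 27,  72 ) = 9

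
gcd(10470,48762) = 6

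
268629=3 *89543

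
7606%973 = 795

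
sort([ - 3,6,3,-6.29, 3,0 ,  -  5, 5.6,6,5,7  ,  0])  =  [  -  6.29, - 5,  -  3, 0, 0,3,3,5,5.6,6 , 6,7 ] 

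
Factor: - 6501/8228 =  - 591/748 = - 2^ ( - 2)*3^1* 11^(-1 )*17^( - 1)*197^1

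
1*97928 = 97928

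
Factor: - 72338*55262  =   - 3997542556 = -  2^2*7^1*5167^1*27631^1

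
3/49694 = 3/49694  =  0.00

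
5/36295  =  1/7259 = 0.00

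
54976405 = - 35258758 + 90235163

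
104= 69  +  35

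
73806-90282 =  -16476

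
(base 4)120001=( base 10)1537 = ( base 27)22p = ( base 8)3001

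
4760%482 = 422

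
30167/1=30167= 30167.00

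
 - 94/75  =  -2 + 56/75=- 1.25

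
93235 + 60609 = 153844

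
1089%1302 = 1089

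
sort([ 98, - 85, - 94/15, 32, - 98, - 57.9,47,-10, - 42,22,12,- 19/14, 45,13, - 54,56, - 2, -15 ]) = [-98, - 85, - 57.9, - 54,-42, - 15,  -  10, - 94/15, - 2, - 19/14 , 12,13, 22 , 32, 45,47,56, 98]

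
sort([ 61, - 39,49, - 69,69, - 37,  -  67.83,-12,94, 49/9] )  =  [-69,  -  67.83, - 39, -37, - 12,49/9,49,61,69,94 ]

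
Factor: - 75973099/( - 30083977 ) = 7^( - 1)*11^ ( - 1 )*23^(  -  1 )*37^1*193^1*10639^1*16987^( - 1)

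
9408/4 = 2352   =  2352.00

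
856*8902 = 7620112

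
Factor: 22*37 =814 = 2^1 * 11^1*37^1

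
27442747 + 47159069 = 74601816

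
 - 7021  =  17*( - 413)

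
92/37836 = 23/9459 = 0.00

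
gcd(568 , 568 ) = 568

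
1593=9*177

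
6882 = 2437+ 4445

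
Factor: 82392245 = 5^1*13^1 * 67^1*18919^1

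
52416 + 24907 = 77323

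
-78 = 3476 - 3554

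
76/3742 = 38/1871 = 0.02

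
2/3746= 1/1873 = 0.00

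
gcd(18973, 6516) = 1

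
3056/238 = 1528/119 = 12.84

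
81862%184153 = 81862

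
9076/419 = 9076/419= 21.66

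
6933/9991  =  6933/9991 = 0.69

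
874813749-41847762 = 832965987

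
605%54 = 11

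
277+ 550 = 827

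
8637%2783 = 288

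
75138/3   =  25046 = 25046.00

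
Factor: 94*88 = 8272 = 2^4*11^1*47^1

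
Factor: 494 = 2^1*13^1 * 19^1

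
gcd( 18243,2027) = 2027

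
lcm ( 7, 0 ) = 0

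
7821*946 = 7398666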